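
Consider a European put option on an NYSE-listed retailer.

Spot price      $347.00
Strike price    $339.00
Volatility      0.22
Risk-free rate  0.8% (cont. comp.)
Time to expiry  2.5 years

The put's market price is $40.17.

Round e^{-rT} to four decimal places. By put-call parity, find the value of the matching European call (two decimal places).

e^(−rT) = e^(−0.008·2.5) = 0.9802
Put-call parity: C − P = S − K·e^(−rT) = 347 − 339·0.9802 = 347 − 332.2878 = 14.7122
C = P + (C − P) = 40.17 + (14.7122) = 54.8822

$54.88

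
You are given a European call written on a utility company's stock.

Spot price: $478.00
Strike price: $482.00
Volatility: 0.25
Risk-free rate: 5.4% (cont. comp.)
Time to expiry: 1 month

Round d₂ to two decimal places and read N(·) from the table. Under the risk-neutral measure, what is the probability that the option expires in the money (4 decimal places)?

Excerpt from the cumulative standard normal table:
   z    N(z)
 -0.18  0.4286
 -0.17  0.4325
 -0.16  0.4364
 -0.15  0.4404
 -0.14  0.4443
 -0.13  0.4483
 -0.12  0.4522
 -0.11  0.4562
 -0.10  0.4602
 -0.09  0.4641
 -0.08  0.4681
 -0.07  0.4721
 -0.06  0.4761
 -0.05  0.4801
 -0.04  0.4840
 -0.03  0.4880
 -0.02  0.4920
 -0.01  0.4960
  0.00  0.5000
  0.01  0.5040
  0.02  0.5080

σ√T = 0.25·√0.08333 = 0.0722
ln(S/K) + (r + σ²/2)T = ln(478/482) + (0.054 + 0.25²/2)·0.08333 = -0.0083 + 0.0071 = -0.0012
d₁ = -0.0012 / 0.0722 = -0.0170 ≈ -0.02
d₂ = d₁ − σ√T = -0.0170 − 0.0722 = -0.0892 ≈ -0.09
Risk-neutral Pr[S_T > K] = N(d₂) = N(-0.09) = 0.4641

0.4641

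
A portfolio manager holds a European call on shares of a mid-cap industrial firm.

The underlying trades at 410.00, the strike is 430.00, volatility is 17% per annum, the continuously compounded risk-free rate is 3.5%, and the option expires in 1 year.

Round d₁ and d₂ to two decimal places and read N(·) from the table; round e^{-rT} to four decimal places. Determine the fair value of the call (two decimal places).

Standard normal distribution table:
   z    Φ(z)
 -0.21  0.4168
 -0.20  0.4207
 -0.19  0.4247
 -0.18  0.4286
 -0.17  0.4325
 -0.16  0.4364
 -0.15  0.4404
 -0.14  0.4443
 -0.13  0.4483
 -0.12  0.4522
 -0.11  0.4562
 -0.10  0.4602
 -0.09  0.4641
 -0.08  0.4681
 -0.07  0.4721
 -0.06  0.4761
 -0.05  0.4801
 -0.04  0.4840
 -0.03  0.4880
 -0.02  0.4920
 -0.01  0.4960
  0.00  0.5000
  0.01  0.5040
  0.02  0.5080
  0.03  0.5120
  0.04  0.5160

σ√T = 0.17 × 1.0000 = 0.1700
d₁ = [ln(410/430) + (0.035 + 0.17²/2)·1] / 0.1700 = [-0.0476 + 0.0495] / 0.1700 = 0.0107 ≈ 0.01
d₂ = d₁ − σ√T = 0.0107 − 0.1700 = -0.1593 ≈ -0.16
exp(−rT) = exp(−0.035·1) = 0.9656
N(d₁) = N(0.01) = 0.5040;  N(d₂) = N(-0.16) = 0.4364
C = 410·0.5040 − 430·0.9656·0.4364 = 206.6400 − 181.1968 = 25.4432

25.44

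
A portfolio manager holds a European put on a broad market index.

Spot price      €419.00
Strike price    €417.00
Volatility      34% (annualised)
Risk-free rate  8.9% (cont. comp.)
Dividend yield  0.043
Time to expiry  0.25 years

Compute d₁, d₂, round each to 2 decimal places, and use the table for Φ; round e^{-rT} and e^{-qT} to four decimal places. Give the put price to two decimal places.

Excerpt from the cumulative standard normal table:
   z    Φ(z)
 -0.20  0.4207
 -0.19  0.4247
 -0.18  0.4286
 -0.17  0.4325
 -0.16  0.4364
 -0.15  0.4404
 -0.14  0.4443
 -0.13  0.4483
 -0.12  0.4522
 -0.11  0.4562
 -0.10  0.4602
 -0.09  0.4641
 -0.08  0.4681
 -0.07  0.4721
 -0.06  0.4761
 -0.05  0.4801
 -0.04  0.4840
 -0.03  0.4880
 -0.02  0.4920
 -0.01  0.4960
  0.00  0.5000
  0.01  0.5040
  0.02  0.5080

€24.62

T = 0.25;  σ√T = 0.1700
d₁ = [ln(419/417) + (0.089 − 0.043 + ½·0.34²)·0.25] / (σ√T) = (0.0048 + 0.0260) / 0.1700 = 0.1808 which rounds to 0.18
d₂ = 0.1808 − 0.1700 = 0.0108 which rounds to 0.01
e^(−qT) = e^(−0.043·0.25) = 0.9893;  e^(−rT) = e^(−0.089·0.25) = 0.9780
N(−d₂) = N(-0.01) = 0.4960;  N(−d₁) = N(-0.18) = 0.4286
P = 417·0.9780·0.4960 − 419·0.9893·0.4286 = 202.2817 − 177.6619 = 24.6198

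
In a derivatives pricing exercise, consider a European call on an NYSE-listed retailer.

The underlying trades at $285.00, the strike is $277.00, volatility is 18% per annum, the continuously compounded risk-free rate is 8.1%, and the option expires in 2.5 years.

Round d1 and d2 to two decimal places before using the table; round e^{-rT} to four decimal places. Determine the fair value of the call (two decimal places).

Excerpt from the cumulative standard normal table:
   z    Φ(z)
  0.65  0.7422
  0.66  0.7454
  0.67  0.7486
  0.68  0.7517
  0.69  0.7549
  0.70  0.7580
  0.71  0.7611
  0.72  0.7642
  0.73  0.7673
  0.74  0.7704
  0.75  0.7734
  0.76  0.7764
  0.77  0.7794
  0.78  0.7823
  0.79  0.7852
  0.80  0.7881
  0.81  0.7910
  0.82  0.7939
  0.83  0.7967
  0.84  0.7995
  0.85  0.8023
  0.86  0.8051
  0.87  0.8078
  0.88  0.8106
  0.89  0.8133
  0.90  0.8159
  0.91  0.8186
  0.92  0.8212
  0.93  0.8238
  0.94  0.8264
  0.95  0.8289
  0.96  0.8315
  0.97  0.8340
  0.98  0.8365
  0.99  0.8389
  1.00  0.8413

σ√T = 0.18 × 1.5811 = 0.2846
d₁ = [ln(285/277) + (0.081 + ½·0.18²)·2.5] / (σ√T) = (0.0285 + 0.2430) / 0.2846 = 0.9539 which rounds to 0.95
d₂ = 0.9539 − 0.2846 = 0.6692 which rounds to 0.67
exp(−rT) = exp(−0.081·2.5) = 0.8167
N(d₁) = N(0.95) = 0.8289;  N(d₂) = N(0.67) = 0.7486
C = 285·0.8289 − 277·0.8167·0.7486 = 236.2365 − 169.3527 = 66.8838

$66.88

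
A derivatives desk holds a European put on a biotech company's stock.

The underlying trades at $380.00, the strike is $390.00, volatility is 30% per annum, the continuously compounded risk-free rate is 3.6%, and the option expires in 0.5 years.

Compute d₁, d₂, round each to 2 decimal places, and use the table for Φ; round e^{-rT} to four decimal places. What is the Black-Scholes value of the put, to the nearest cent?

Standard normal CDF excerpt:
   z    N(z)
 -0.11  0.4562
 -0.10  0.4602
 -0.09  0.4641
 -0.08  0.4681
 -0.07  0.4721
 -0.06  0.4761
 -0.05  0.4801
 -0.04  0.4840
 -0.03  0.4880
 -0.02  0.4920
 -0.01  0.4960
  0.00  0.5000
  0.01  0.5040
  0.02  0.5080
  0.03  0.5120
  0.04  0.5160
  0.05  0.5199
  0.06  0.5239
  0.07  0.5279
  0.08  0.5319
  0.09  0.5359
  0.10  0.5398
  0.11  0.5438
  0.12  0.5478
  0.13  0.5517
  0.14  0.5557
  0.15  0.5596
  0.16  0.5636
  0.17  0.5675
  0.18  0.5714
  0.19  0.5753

σ√T = 0.3 × 0.7071 = 0.2121
ln(S/K) + (r + σ²/2)T = ln(380/390) + (0.036 + 0.3²/2)·0.5 = -0.0260 + 0.0405 = 0.0145
d₁ = 0.0145 / 0.2121 = 0.0685 ⇒ 0.07
d₂ = d₁ − σ√T = 0.0685 − 0.2121 = -0.1437 ⇒ -0.14
e^(−rT) = e^(−0.036·0.5) = 0.9822
N(−d₂) = N(0.14) = 0.5557;  N(−d₁) = N(-0.07) = 0.4721
P = 390·0.9822·0.5557 − 380·0.4721 = 212.8653 − 179.3980 = 33.4673

$33.47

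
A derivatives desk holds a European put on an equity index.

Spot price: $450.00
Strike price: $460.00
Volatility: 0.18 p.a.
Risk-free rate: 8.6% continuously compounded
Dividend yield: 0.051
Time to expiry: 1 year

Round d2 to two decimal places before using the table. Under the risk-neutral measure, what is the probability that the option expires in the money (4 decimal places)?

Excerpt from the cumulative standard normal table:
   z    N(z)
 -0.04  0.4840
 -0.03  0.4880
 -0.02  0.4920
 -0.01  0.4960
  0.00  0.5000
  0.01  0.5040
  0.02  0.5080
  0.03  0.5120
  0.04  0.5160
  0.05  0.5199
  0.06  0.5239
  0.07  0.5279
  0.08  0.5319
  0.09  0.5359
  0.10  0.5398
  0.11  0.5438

T = 1;  σ√T = 0.1800
d₁ = [ln(450/460) + (0.086 − 0.051 + ½·0.18²)·1] / (σ√T) = (-0.0220 + 0.0512) / 0.1800 = 0.1623 → 0.16
d₂ = 0.1623 − 0.1800 = -0.0177 → -0.02
Pr(exercise) under Q = N(−d₂) = N(0.02) = 0.5080

0.5080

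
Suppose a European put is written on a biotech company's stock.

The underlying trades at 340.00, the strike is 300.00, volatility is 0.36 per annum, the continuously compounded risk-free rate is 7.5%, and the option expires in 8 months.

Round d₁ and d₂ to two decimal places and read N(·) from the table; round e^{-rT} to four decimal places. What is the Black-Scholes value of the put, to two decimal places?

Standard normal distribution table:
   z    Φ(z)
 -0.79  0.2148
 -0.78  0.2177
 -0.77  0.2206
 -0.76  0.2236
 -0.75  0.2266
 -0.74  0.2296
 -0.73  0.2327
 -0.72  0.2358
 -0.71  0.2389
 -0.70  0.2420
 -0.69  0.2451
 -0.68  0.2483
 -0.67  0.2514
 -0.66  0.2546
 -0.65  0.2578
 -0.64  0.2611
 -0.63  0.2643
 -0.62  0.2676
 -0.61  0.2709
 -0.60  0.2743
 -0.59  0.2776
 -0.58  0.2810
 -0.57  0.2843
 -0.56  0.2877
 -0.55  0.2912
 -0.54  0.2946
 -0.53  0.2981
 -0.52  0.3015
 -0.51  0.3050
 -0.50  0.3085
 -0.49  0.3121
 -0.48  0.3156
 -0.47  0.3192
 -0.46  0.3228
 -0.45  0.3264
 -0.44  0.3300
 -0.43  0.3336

σ√T = 0.36·√0.6667 = 0.2939
d₁ = [ln(340/300) + (0.075 + 0.36²/2)·0.6667] / 0.2939 = [0.1252 + 0.0932] / 0.2939 = 0.7429 ≈ 0.74
d₂ = d₁ − σ√T = 0.7429 − 0.2939 = 0.4489 ≈ 0.45
exp(−rT) = exp(−0.075·0.6667) = 0.9512
N(−d₂) = N(-0.45) = 0.3264;  N(−d₁) = N(-0.74) = 0.2296
P = 300·0.9512·0.3264 − 340·0.2296 = 93.1415 − 78.0640 = 15.0775

15.08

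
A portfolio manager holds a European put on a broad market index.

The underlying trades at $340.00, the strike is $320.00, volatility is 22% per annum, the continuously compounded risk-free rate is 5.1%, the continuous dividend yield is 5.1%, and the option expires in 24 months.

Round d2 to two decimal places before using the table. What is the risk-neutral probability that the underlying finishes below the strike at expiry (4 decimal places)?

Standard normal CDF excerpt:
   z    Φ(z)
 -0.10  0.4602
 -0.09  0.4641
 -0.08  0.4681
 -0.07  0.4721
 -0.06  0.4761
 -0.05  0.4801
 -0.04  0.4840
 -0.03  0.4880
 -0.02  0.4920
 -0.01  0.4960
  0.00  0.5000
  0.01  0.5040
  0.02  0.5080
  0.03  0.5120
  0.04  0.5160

0.4840

σ√T = 0.22·√2 = 0.3111
d₁ = [ln(340/320) + (0.051 − 0.051 + ½·0.22²)·2] / (σ√T) = (0.0606 + 0.0484) / 0.3111 = 0.3504 ⇒ 0.35
d₂ = 0.3504 − 0.3111 = 0.0393 ⇒ 0.04
Pr(exercise) under Q = N(−d₂) = N(-0.04) = 0.4840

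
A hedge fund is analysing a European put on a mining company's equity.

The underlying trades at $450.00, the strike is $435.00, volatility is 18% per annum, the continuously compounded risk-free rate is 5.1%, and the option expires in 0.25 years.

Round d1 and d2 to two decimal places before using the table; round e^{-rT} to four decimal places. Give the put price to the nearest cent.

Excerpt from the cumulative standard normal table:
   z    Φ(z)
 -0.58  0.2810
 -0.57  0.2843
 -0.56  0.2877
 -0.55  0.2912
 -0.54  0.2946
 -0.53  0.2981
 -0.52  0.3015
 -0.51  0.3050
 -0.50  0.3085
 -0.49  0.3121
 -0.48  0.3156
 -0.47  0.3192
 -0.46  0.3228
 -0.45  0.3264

T = 0.25;  σ√T = 0.0900
d₁ = [ln(450/435) + (0.051 + ½·0.18²)·0.25] / (σ√T) = (0.0339 + 0.0168) / 0.0900 = 0.5634 → 0.56
d₂ = 0.5634 − 0.0900 = 0.4734 → 0.47
exp(−rT) = exp(−0.051·0.25) = 0.9873
N(−d₂) = N(-0.47) = 0.3192;  N(−d₁) = N(-0.56) = 0.2877
P = 435·0.9873·0.3192 − 450·0.2877 = 137.0886 − 129.4650 = 7.6236

$7.62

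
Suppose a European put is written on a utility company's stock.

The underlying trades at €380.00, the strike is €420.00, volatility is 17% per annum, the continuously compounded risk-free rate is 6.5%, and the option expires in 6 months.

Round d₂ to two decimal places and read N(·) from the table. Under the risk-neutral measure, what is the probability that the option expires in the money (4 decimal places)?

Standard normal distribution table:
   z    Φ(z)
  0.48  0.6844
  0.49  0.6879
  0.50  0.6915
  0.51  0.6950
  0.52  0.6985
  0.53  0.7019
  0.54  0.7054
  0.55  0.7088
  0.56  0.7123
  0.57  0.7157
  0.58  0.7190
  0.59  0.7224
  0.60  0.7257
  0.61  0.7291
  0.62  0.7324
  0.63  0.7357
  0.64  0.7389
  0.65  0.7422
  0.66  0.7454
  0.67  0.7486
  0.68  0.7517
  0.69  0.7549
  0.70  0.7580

σ√T = 0.17·√0.5 = 0.1202
d₁ = [ln(380/420) + (0.065 + ½·0.17²)·0.5] / (σ√T) = (-0.1001 + 0.0397) / 0.1202 = -0.5021 → -0.50
d₂ = -0.5021 − 0.1202 = -0.6223 → -0.62
Risk-neutral Pr[S_T < K] = N(−d₂) = N(0.62) = 0.7324

0.7324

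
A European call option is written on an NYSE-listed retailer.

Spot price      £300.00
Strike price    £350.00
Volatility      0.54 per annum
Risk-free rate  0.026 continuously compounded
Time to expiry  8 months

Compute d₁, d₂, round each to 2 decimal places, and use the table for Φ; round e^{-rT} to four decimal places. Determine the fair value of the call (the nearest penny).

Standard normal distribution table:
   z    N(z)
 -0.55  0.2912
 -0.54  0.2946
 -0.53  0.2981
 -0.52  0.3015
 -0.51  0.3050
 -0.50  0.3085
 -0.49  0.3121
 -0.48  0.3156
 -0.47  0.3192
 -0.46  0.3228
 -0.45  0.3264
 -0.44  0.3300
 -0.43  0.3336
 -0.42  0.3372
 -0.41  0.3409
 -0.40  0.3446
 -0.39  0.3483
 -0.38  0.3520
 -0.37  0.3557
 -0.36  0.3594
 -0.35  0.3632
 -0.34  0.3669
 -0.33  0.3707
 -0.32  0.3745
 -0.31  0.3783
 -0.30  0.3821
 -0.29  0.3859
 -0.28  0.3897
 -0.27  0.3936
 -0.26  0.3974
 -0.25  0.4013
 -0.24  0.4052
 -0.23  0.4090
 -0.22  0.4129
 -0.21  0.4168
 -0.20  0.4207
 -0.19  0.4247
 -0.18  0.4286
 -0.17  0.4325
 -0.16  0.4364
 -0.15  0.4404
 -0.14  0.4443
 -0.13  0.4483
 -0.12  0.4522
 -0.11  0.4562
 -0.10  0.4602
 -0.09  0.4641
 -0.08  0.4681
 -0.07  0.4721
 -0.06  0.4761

σ√T = 0.54·√0.6667 = 0.4409
d₁ = [ln(300/350) + (0.026 + 0.54²/2)·0.6667] / 0.4409 = [-0.1542 + 0.1145] / 0.4409 = -0.0899 → -0.09
d₂ = d₁ − σ√T = -0.0899 − 0.4409 = -0.5308 → -0.53
exp(−rT) = exp(−0.026·0.6667) = 0.9828
C = 300·N(-0.09) − 350·0.9828·N(-0.53) = 300·0.4641 − 350·0.9828·0.2981 = 139.2300 − 102.5404 = 36.6896

£36.69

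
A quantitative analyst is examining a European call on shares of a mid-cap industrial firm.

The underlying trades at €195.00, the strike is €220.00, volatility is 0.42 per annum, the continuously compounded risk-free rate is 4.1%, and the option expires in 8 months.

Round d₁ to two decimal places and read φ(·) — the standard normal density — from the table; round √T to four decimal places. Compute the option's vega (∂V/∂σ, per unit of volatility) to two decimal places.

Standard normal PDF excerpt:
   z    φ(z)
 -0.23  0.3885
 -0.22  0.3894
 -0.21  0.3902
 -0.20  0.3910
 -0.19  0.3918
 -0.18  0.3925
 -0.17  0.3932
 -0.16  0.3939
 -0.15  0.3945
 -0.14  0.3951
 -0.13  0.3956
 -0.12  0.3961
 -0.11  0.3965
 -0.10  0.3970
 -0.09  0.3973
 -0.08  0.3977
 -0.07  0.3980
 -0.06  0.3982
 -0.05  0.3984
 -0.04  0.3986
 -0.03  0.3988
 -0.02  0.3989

σ√T = 0.42 × 0.8165 = 0.3429
d₁ = [ln(195/220) + (0.041 + 0.42²/2)·0.6667] / 0.3429 = [-0.1206 + 0.0861] / 0.3429 = -0.1006 ⇒ -0.10
√T = √0.6667 = 0.8165
φ(d₁) = φ(-0.10) = 0.3970
vega = S·φ(d₁)·√T = 195·0.3970·0.8165 = 63.2093

63.21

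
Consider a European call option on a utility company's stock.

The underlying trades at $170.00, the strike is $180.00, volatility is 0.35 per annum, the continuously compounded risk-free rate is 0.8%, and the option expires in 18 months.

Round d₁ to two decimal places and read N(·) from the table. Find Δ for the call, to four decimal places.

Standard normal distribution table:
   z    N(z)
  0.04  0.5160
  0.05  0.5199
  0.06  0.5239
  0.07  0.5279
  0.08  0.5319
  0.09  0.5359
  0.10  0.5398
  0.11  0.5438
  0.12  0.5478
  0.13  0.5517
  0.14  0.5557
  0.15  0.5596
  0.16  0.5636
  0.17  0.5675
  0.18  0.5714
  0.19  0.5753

σ√T = 0.35 × 1.2247 = 0.4287
d₁ = [ln(170/180) + (0.008 + 0.35²/2)·1.5] / 0.4287 = [-0.0572 + 0.1039] / 0.4287 = 0.1090 which rounds to 0.11
N(d₁) = N(0.11) = 0.5438
Δ_call = N(d₁) = 0.5438

0.5438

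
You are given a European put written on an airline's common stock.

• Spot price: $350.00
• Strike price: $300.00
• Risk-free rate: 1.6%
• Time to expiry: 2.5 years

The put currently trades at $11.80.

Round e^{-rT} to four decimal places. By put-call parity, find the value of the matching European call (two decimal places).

$73.56

exp(−rT) = exp(−0.016·2.5) = 0.9608
Put-call parity: C − P = S − K·e^(−rT) = 350 − 300·0.9608 = 350 − 288.2400 = 61.7600
C = P + (C − P) = 11.80 + (61.7600) = 73.5600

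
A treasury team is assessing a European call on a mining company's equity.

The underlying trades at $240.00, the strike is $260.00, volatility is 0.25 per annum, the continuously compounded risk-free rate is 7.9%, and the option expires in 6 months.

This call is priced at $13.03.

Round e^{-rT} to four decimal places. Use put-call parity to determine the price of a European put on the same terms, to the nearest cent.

$22.97

exp(−rT) = exp(−0.079·0.5) = 0.9613
Put-call parity: C − P = S − K·e^(−rT) = 240 − 260·0.9613 = 240 − 249.9380 = -9.9380
P = C − (C − P) = 13.03 − (-9.9380) = 22.9680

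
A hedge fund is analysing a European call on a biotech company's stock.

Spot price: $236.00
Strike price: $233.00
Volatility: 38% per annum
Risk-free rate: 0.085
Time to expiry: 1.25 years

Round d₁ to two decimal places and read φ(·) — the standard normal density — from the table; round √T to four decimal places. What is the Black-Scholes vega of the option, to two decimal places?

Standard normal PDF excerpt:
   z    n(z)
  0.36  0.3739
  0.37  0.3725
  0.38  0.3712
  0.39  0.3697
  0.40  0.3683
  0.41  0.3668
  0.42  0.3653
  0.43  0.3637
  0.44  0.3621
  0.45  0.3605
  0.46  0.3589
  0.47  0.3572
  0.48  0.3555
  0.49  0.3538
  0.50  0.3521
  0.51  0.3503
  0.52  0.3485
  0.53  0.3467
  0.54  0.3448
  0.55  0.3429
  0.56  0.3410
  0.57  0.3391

σ√T = 0.38 × 1.1180 = 0.4249
ln(S/K) + (r + σ²/2)T = ln(236/233) + (0.085 + 0.38²/2)·1.25 = 0.0128 + 0.1965 = 0.2093
d₁ = 0.2093 / 0.4249 = 0.4926 ≈ 0.49
√T = √1.25 = 1.1180
φ(d₁) = φ(0.49) = 0.3538
vega = S·φ(d₁)·√T = 236·0.3538·1.1180 = 93.3494

93.35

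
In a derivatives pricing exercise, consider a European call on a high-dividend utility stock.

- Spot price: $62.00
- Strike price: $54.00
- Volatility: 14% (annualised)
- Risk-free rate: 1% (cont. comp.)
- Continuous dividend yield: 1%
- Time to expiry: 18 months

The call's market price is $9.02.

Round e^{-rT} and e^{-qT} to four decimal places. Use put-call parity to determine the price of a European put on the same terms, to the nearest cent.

e^(−qT) = e^(−0.01·1.5) = 0.9851;  e^(−rT) = e^(−0.01·1.5) = 0.9851
Put-call parity: C − P = S·e^(−qT) − K·e^(−rT) = 62·0.9851 − 54·0.9851 = 61.0762 − 53.1954 = 7.8808
P = C − (C − P) = 9.02 − (7.8808) = 1.1392

$1.14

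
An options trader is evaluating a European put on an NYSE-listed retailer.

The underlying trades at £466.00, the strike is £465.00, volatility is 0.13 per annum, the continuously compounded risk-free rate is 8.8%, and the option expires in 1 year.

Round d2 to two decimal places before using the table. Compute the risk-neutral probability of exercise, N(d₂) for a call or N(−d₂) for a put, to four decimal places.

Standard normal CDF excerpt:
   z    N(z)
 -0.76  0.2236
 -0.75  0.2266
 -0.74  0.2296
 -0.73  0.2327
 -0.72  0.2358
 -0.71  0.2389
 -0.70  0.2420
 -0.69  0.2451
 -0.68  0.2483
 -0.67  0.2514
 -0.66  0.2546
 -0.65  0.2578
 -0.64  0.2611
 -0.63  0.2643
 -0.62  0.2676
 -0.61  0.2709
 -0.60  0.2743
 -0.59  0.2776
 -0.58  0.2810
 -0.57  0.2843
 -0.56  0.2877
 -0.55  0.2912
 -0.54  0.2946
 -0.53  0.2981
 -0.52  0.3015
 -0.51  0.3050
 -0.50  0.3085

0.2643

σ√T = 0.13·√1 = 0.1300
ln(S/K) + (r + σ²/2)T = ln(466/465) + (0.088 + 0.13²/2)·1 = 0.0021 + 0.0964 = 0.0986
d₁ = 0.0986 / 0.1300 = 0.7584 ⇒ 0.76
d₂ = d₁ − σ√T = 0.7584 − 0.1300 = 0.6284 ⇒ 0.63
Pr(exercise) under Q = N(−d₂) = N(-0.63) = 0.2643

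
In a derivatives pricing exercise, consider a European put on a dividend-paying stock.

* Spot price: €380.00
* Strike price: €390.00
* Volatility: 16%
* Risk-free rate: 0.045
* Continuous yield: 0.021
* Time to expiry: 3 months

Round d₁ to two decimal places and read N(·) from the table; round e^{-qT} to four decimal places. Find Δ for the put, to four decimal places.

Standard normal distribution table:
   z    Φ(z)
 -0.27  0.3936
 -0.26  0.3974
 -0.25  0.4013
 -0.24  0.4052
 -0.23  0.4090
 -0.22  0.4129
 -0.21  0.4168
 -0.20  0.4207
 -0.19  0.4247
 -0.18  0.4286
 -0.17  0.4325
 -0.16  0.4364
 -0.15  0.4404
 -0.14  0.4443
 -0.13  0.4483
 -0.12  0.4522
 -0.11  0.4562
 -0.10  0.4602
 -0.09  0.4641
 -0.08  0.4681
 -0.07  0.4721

-0.5802

T = 0.25;  σ√T = 0.0800
d₁ = [ln(380/390) + (0.045 − 0.021 + ½·0.16²)·0.25] / (σ√T) = (-0.0260 + 0.0092) / 0.0800 = -0.2097 ≈ -0.21
N(d₁) = N(-0.21) = 0.4168
Δ_put = exp(−qT)·(N(d₁) − 1) = 0.9948·(0.4168 − 1) = -0.5802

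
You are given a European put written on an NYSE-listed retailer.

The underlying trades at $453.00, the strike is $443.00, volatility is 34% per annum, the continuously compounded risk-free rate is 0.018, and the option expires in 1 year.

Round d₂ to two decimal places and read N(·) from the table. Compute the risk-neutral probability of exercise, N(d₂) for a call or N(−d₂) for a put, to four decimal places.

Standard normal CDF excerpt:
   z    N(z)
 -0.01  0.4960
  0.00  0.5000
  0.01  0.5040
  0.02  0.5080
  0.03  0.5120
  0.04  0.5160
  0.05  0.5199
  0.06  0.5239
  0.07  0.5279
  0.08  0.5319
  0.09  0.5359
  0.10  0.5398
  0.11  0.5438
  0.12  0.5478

T = 1;  σ√T = 0.3400
d₁ = [ln(453/443) + (0.018 + ½·0.34²)·1] / (σ√T) = (0.0223 + 0.0758) / 0.3400 = 0.2886 → 0.29
d₂ = 0.2886 − 0.3400 = -0.0514 → -0.05
Pr(exercise) under Q = N(−d₂) = N(0.05) = 0.5199

0.5199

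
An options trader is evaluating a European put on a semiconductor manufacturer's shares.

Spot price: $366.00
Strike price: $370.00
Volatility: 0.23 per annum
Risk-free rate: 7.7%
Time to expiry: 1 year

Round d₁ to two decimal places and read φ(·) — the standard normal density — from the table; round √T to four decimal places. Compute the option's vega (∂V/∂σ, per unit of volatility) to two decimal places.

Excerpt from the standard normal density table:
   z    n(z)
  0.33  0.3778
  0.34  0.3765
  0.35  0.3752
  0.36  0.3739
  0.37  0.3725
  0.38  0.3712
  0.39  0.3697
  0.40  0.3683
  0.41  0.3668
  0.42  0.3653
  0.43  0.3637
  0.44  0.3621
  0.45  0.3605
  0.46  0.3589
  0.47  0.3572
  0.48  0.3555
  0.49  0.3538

134.80

T = 1;  σ√T = 0.2300
d₁ = [ln(366/370) + (0.077 + 0.23²/2)·1] / 0.2300 = [-0.0109 + 0.1035] / 0.2300 = 0.4025 → 0.40
√T = √1 = 1.0000
φ(d₁) = φ(0.40) = 0.3683
vega = S·φ(d₁)·√T = 366·0.3683·1.0000 = 134.7978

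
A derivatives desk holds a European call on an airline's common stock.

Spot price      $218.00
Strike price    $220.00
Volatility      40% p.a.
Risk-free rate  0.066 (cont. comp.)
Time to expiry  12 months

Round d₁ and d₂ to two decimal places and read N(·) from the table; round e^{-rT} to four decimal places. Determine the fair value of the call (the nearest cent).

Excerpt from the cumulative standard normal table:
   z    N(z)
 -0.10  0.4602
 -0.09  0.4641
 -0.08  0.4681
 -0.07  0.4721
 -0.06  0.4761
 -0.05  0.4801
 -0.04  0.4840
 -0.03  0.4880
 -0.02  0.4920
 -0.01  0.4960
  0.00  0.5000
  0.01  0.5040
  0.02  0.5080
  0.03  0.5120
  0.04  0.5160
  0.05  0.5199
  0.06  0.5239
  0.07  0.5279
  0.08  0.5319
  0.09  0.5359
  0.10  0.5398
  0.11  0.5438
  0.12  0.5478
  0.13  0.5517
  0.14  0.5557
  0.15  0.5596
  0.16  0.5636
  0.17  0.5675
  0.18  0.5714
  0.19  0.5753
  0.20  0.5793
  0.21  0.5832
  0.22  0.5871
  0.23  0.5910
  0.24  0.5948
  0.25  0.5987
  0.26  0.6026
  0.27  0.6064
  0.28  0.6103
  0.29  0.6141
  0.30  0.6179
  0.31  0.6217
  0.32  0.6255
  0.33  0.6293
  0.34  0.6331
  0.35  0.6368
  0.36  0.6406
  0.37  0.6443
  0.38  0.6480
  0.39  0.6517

$39.97

σ√T = 0.4 × 1.0000 = 0.4000
d₁ = [ln(218/220) + (0.066 + 0.4²/2)·1] / 0.4000 = [-0.0091 + 0.1460] / 0.4000 = 0.3422 → 0.34
d₂ = d₁ − σ√T = 0.3422 − 0.4000 = -0.0578 → -0.06
e^(−rT) = e^(−0.066·1) = 0.9361
N(d₁) = N(0.34) = 0.6331;  N(d₂) = N(-0.06) = 0.4761
C = 218·0.6331 − 220·0.9361·0.4761 = 138.0158 − 98.0490 = 39.9668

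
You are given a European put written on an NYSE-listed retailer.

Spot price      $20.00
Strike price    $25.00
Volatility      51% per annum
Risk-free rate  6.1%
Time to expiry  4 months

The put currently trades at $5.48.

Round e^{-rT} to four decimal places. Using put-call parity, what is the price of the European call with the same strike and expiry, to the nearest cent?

$0.98

exp(−rT) = exp(−0.061·0.3333) = 0.9799
Put-call parity: C − P = S − K·e^(−rT) = 20 − 25·0.9799 = 20 − 24.4975 = -4.4975
C = P + (C − P) = 5.48 + (-4.4975) = 0.9825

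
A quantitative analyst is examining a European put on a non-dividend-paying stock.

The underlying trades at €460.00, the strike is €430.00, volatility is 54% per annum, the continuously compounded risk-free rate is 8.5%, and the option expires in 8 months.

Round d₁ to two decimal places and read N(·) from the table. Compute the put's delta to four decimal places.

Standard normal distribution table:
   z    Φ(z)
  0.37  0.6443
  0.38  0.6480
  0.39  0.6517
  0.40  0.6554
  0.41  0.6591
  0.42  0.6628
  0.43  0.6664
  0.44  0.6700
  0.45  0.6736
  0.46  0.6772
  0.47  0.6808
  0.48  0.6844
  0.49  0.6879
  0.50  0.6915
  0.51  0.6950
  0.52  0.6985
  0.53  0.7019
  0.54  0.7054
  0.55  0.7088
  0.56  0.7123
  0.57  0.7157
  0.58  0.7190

-0.3085

σ√T = 0.54·√0.6667 = 0.4409
d₁ = [ln(460/430) + (0.085 + 0.54²/2)·0.6667] / 0.4409 = [0.0674 + 0.1539] / 0.4409 = 0.5019 → 0.50
N(d₁) = N(0.50) = 0.6915
Δ_put = N(d₁) − 1 = 0.6915 − 1 = -0.3085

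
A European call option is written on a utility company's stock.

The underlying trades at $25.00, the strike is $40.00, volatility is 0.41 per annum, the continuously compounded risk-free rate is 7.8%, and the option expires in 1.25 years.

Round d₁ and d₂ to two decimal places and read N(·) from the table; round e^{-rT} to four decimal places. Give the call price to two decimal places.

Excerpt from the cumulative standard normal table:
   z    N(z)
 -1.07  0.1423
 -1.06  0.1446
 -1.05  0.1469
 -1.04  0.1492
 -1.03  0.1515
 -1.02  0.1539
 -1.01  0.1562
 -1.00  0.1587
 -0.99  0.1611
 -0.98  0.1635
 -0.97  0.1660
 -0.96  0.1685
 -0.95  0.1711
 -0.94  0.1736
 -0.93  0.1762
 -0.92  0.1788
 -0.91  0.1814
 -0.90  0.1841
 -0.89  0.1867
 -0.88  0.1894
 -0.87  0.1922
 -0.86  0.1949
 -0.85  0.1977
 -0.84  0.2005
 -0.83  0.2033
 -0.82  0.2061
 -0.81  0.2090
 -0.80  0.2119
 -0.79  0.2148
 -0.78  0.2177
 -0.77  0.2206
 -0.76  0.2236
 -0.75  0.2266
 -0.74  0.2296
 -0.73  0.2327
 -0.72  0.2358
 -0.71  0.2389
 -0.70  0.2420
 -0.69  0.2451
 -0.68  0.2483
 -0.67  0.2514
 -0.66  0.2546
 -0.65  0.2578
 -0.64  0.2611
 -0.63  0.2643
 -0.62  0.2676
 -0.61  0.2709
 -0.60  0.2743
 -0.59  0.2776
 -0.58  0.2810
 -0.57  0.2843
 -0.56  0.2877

$1.61

T = 1.25;  σ√T = 0.4584
ln(S/K) + (r + σ²/2)T = ln(25/40) + (0.078 + 0.41²/2)·1.25 = -0.4700 + 0.2026 = -0.2674
d₁ = -0.2674 / 0.4584 = -0.5834 ≈ -0.58
d₂ = d₁ − σ√T = -0.5834 − 0.4584 = -1.0418 ≈ -1.04
exp(−rT) = exp(−0.078·1.25) = 0.9071
N(d₁) = N(-0.58) = 0.2810;  N(d₂) = N(-1.04) = 0.1492
C = 25·0.2810 − 40·0.9071·0.1492 = 7.0250 − 5.4136 = 1.6114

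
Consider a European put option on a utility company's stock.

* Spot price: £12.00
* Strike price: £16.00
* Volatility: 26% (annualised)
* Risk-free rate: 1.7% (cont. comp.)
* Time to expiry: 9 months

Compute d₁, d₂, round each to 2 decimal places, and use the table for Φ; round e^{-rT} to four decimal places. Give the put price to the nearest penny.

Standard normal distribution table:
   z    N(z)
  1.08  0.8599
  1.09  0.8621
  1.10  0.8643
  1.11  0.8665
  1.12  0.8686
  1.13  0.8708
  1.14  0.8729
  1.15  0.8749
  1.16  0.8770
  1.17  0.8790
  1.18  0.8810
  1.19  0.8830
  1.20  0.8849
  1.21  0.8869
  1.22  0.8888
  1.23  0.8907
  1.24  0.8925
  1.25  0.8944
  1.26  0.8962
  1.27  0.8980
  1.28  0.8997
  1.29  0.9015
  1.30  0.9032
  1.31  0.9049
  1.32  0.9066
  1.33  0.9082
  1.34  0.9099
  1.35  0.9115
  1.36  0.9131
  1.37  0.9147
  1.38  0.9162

£3.95

T = 0.75;  σ√T = 0.2252
d₁ = [ln(12/16) + (0.017 + 0.26²/2)·0.75] / 0.2252 = [-0.2877 + 0.0381] / 0.2252 = -1.1084 ⇒ -1.11
d₂ = d₁ − σ√T = -1.1084 − 0.2252 = -1.3336 ⇒ -1.33
exp(−rT) = exp(−0.017·0.75) = 0.9873
N(−d₂) = N(1.33) = 0.9082;  N(−d₁) = N(1.11) = 0.8665
P = 16·0.9873·0.9082 − 12·0.8665 = 14.3467 − 10.3980 = 3.9487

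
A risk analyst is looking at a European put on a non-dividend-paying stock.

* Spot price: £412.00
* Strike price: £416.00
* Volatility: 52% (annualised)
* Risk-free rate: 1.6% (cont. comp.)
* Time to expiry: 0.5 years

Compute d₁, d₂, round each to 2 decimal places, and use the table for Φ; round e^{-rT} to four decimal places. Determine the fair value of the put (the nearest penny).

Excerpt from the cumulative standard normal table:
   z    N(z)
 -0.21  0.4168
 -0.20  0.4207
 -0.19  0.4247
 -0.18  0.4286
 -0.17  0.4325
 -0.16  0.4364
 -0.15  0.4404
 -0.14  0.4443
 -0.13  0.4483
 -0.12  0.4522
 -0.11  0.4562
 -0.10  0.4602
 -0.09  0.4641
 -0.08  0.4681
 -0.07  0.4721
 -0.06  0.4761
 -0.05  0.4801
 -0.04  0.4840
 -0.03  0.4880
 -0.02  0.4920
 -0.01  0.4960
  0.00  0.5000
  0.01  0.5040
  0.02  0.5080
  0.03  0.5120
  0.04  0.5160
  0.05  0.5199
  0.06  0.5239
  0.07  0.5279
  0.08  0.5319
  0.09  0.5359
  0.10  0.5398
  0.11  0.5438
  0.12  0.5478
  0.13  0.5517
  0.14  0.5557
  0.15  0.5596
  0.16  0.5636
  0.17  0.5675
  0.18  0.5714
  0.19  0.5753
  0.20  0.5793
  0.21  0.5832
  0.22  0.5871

£60.83

σ√T = 0.52 × 0.7071 = 0.3677
ln(S/K) + (r + σ²/2)T = ln(412/416) + (0.016 + 0.52²/2)·0.5 = -0.0097 + 0.0756 = 0.0659
d₁ = 0.0659 / 0.3677 = 0.1793 ⇒ 0.18
d₂ = d₁ − σ√T = 0.1793 − 0.3677 = -0.1884 ⇒ -0.19
exp(−rT) = exp(−0.016·0.5) = 0.9920
N(−d₂) = N(0.19) = 0.5753;  N(−d₁) = N(-0.18) = 0.4286
P = 416·0.9920·0.5753 − 412·0.4286 = 237.4102 − 176.5832 = 60.8270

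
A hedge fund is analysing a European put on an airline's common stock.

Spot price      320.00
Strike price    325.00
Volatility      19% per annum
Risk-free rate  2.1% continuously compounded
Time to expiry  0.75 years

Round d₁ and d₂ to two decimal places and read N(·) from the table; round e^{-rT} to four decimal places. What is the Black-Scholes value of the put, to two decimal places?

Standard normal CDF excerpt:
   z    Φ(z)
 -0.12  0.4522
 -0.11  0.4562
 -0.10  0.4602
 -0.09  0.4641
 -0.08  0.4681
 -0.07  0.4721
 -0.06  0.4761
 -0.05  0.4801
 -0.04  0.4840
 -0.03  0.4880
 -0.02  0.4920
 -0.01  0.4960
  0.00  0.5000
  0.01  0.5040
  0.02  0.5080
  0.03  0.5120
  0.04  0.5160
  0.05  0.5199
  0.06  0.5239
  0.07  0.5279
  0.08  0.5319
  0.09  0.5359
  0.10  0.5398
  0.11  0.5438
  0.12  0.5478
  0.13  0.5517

σ√T = 0.19 × 0.8660 = 0.1645
d₁ = [ln(320/325) + (0.021 + ½·0.19²)·0.75] / (σ√T) = (-0.0155 + 0.0293) / 0.1645 = 0.0838 ⇒ 0.08
d₂ = 0.0838 − 0.1645 = -0.0808 ⇒ -0.08
e^(−rT) = e^(−0.021·0.75) = 0.9844
N(−d₂) = N(0.08) = 0.5319;  N(−d₁) = N(-0.08) = 0.4681
P = 325·0.9844·0.5319 − 320·0.4681 = 170.1708 − 149.7920 = 20.3788

20.38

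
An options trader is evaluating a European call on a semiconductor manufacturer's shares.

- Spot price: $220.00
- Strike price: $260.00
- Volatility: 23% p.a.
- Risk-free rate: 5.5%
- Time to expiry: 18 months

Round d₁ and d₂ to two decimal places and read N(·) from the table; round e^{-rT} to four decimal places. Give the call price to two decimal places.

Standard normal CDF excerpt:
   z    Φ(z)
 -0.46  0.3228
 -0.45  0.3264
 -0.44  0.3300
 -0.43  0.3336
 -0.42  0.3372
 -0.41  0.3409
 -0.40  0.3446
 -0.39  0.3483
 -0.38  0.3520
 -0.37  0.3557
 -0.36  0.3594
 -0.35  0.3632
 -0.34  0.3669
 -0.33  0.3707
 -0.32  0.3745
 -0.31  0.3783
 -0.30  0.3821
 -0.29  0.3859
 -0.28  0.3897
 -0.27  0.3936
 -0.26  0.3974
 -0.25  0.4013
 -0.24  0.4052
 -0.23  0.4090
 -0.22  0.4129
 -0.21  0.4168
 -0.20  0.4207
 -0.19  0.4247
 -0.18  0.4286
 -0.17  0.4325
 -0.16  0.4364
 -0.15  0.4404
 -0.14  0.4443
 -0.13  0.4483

$17.00

σ√T = 0.23·√1.5 = 0.2817
d₁ = [ln(220/260) + (0.055 + 0.23²/2)·1.5] / 0.2817 = [-0.1671 + 0.1222] / 0.2817 = -0.1593 ⇒ -0.16
d₂ = d₁ − σ√T = -0.1593 − 0.2817 = -0.4410 ⇒ -0.44
e^(−rT) = e^(−0.055·1.5) = 0.9208
N(d₁) = N(-0.16) = 0.4364;  N(d₂) = N(-0.44) = 0.3300
C = 220·0.4364 − 260·0.9208·0.3300 = 96.0080 − 79.0046 = 17.0034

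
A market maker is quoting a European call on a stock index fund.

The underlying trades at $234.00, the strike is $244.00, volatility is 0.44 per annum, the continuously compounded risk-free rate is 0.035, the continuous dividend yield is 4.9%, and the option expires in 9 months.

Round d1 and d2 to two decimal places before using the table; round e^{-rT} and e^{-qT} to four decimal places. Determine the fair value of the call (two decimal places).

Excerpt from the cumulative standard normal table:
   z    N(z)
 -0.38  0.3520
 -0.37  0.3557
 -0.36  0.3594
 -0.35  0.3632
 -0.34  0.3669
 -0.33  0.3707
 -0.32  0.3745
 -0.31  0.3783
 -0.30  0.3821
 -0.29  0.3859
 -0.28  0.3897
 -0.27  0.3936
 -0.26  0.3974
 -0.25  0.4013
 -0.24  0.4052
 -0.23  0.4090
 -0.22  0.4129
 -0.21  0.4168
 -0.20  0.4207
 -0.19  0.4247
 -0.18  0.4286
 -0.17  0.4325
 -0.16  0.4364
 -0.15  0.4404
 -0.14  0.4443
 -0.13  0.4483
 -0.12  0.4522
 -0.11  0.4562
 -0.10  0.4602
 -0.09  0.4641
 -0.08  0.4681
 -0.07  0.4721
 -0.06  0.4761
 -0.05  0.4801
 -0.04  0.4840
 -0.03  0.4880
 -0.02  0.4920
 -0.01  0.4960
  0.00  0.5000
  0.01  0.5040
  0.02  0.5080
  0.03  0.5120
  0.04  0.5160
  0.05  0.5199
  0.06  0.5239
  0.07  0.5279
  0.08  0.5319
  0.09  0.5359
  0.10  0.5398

T = 0.75;  σ√T = 0.3811
d₁ = [ln(234/244) + (0.035 − 0.049 + ½·0.44²)·0.75] / (σ√T) = (-0.0418 + 0.0621) / 0.3811 = 0.0532 ⇒ 0.05
d₂ = 0.0532 − 0.3811 = -0.3279 ⇒ -0.33
exp(−qT) = exp(−0.049·0.75) = 0.9639;  exp(−rT) = exp(−0.035·0.75) = 0.9741
N(d₁) = N(0.05) = 0.5199;  N(d₂) = N(-0.33) = 0.3707
C = 234·0.9639·0.5199 − 244·0.9741·0.3707 = 117.2648 − 88.1081 = 29.1567

$29.16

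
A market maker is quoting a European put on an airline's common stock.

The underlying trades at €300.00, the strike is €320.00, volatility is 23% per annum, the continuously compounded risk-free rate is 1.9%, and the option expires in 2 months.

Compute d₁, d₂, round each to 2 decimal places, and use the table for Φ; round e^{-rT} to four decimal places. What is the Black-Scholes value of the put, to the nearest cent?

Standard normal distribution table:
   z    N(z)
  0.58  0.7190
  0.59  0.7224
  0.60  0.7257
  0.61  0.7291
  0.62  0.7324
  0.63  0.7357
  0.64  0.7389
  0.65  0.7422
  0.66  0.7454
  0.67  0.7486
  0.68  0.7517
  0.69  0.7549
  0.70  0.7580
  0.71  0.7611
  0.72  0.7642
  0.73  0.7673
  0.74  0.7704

€23.05

σ√T = 0.23·√0.1667 = 0.0939
d₁ = [ln(300/320) + (0.019 + 0.23²/2)·0.1667] / 0.0939 = [-0.0645 + 0.0076] / 0.0939 = -0.6067 which rounds to -0.61
d₂ = d₁ − σ√T = -0.6067 − 0.0939 = -0.7006 which rounds to -0.70
e^(−rT) = e^(−0.019·0.1667) = 0.9968
N(−d₂) = N(0.70) = 0.7580;  N(−d₁) = N(0.61) = 0.7291
P = 320·0.9968·0.7580 − 300·0.7291 = 241.7838 − 218.7300 = 23.0538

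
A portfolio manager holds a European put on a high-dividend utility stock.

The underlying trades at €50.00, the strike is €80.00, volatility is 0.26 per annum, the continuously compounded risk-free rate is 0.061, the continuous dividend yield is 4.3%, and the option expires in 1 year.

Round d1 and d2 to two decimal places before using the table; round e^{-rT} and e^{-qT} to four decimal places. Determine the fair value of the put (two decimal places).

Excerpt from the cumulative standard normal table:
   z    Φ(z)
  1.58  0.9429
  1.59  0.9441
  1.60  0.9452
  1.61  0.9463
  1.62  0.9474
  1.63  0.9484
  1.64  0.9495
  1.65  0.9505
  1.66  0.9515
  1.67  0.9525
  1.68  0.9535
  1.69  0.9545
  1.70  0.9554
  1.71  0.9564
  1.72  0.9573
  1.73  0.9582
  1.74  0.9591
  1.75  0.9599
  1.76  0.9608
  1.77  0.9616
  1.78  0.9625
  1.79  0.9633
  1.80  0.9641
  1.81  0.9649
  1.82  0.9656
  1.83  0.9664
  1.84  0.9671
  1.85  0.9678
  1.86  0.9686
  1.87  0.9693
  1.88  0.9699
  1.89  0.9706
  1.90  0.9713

σ√T = 0.26·√1 = 0.2600
ln(S/K) + (r − q + σ²/2)T = ln(50/80) + (0.061 − 0.043 + 0.26²/2)·1 = -0.4700 + 0.0518 = -0.4182
d₁ = -0.4182 / 0.2600 = -1.6085 ≈ -1.61
d₂ = d₁ − σ√T = -1.6085 − 0.2600 = -1.8685 ≈ -1.87
e^(−qT) = e^(−0.043·1) = 0.9579;  e^(−rT) = e^(−0.061·1) = 0.9408
P = 80·0.9408·N(1.87) − 50·0.9579·N(1.61) = 80·0.9408·0.9693 − 50·0.9579·0.9463 = 72.9534 − 45.3230 = 27.6304

€27.63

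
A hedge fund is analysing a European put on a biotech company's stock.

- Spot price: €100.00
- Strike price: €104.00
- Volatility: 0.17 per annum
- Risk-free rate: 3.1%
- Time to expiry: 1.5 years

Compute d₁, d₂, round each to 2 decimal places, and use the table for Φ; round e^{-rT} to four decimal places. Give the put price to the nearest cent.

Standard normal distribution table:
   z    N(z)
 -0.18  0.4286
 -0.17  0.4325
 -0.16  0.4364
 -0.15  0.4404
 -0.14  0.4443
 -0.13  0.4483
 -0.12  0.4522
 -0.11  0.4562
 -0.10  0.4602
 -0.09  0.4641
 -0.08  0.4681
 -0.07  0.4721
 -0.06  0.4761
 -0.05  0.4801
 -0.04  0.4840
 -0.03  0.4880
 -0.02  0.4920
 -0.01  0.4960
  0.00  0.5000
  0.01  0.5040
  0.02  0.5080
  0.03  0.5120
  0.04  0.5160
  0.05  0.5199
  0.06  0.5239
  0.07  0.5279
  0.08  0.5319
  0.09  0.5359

€7.98

σ√T = 0.17·√1.5 = 0.2082
d₁ = [ln(100/104) + (0.031 + 0.17²/2)·1.5] / 0.2082 = [-0.0392 + 0.0682] / 0.2082 = 0.1391 → 0.14
d₂ = d₁ − σ√T = 0.1391 − 0.2082 = -0.0691 → -0.07
exp(−rT) = exp(−0.031·1.5) = 0.9546
N(−d₂) = N(0.07) = 0.5279;  N(−d₁) = N(-0.14) = 0.4443
P = 104·0.9546·0.5279 − 100·0.4443 = 52.4091 − 44.4300 = 7.9791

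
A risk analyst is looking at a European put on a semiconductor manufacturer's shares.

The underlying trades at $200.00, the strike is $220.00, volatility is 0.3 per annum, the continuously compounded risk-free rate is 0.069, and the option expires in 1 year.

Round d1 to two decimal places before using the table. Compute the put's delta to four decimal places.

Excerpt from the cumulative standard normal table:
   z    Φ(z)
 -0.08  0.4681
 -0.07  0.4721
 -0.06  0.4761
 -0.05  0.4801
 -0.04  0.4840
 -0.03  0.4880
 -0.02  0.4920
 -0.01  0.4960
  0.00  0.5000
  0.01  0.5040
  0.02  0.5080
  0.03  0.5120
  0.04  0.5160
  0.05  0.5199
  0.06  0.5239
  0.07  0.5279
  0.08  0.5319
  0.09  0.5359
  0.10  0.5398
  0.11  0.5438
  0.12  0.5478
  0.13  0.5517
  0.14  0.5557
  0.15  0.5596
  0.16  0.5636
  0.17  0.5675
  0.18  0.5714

σ√T = 0.3 × 1.0000 = 0.3000
d₁ = [ln(200/220) + (0.069 + 0.3²/2)·1] / 0.3000 = [-0.0953 + 0.1140] / 0.3000 = 0.0623 → 0.06
N(d₁) = N(0.06) = 0.5239
Δ_put = N(d₁) − 1 = 0.5239 − 1 = -0.4761

-0.4761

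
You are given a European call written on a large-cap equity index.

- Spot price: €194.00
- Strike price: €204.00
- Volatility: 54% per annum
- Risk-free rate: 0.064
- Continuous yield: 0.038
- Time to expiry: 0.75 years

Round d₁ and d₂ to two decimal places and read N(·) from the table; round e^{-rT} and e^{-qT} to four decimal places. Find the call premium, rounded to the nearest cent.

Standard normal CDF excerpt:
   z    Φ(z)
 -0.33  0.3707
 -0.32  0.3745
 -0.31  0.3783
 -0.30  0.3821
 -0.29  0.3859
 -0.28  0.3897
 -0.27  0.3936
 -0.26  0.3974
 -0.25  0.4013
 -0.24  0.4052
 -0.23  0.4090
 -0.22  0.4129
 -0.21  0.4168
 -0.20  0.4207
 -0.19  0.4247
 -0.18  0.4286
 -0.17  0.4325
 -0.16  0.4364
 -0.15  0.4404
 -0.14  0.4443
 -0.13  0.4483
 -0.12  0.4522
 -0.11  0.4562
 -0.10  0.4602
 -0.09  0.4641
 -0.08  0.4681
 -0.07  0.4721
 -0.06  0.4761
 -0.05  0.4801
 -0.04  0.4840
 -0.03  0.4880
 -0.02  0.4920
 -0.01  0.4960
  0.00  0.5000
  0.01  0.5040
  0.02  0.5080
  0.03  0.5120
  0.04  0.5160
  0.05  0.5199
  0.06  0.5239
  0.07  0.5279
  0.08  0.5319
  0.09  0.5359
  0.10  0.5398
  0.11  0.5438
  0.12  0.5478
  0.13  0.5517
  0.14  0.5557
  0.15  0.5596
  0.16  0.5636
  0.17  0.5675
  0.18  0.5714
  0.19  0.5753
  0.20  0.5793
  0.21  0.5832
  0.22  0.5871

€32.71

T = 0.75;  σ√T = 0.4677
d₁ = [ln(194/204) + (0.064 − 0.038 + 0.54²/2)·0.75] / 0.4677 = [-0.0503 + 0.1289] / 0.4677 = 0.1680 ⇒ 0.17
d₂ = d₁ − σ√T = 0.1680 − 0.4677 = -0.2996 ⇒ -0.30
exp(−qT) = exp(−0.038·0.75) = 0.9719;  exp(−rT) = exp(−0.064·0.75) = 0.9531
N(d₁) = N(0.17) = 0.5675;  N(d₂) = N(-0.30) = 0.3821
C = 194·0.9719·0.5675 − 204·0.9531·0.3821 = 107.0013 − 74.2926 = 32.7087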